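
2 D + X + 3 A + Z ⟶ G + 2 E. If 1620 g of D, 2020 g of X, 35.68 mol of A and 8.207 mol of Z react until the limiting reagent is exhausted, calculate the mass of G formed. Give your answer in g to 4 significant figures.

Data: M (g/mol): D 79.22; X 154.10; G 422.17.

3465 g

n(D) = 1620 / 79.22 = 20.45 mol
n(X) = 2020 / 154.10 = 13.11 mol
n(A) = 35.68 mol
n(Z) = 8.207 mol
n/ν → D: 10.23, X: 13.11, A: 11.89, Z: 8.207; Z is limiting.
n(G) = (1/1) × 8.207 = 8.207 mol
mass = 8.207 × 422.17 = 3465 g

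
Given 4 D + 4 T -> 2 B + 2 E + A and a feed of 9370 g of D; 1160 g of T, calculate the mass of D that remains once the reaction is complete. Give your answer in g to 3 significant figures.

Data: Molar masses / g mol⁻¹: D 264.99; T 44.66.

2490 g

n(D) = 9370 / 264.99 = 35.36 mol
n(T) = 1160 / 44.66 = 25.97 mol
n/ν for D = 35.36/4 = 8.840
n/ν for T = 25.97/4 = 6.493
Smallest n/ν is T → limiting reagent.
D consumed = (4/4) × 25.97 = 25.97 mol
D remaining = 35.36 − 25.97 = 9.390 mol
mass = 9.390 × 264.99 = 2488 g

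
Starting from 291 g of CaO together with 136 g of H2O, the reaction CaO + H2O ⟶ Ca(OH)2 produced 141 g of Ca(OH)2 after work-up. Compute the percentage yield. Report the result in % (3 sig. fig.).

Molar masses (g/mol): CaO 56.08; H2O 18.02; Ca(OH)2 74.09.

36.7 %

n(CaO) = 291.0 / 56.08 = 5.189 mol
n(H2O) = 136.0 / 18.02 = 7.547 mol
n/ν for CaO = 5.189/1 = 5.189
n/ν for H2O = 7.547/1 = 7.547
Smallest n/ν is CaO → limiting reagent.
theoretical n(Ca(OH)2) = (1/1) × 5.189 = 5.189 mol → 384.5 g
% yield = 141 / 384.5 × 100 = 36.67 %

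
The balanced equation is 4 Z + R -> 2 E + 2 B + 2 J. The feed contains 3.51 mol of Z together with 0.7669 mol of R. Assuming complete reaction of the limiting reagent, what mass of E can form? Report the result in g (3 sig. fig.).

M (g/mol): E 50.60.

77.6 g

n(Z) = 3.510 mol
n(R) = 0.7669 mol
n/ν for Z = 3.510/4 = 0.8775
n/ν for R = 0.7669/1 = 0.7669
Smallest n/ν is R → limiting reagent.
n(E) = (2/1) × 0.7669 = 1.534 mol
mass = 1.534 × 50.60 = 77.62 g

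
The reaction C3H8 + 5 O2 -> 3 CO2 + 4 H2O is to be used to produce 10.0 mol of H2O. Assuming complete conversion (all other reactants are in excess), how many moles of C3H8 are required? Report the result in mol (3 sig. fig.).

2.50 mol

n(H2O) = 10.00 mol
n(C3H8) = (1/4) × 10.00 = 2.500 mol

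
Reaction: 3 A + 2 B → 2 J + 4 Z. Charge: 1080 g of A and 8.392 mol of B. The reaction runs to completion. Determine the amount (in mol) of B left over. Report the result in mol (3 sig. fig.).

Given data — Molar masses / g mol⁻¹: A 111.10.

n(A) = 1080 / 111.10 = 9.721 mol
n(B) = 8.392 mol
n/ν for A = 9.721/3 = 3.240
n/ν for B = 8.392/2 = 4.196
Smallest n/ν is A → limiting reagent.
B consumed = (2/3) × 9.721 = 6.481 mol
B remaining = 8.392 − 6.481 = 1.911 mol

1.91 mol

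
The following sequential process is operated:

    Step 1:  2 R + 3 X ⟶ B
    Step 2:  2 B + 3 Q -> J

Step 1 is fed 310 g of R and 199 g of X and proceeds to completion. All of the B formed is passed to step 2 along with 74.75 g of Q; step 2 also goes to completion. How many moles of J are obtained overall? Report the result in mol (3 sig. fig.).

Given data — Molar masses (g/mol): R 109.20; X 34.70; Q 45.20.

0.551 mol

Step 1:
n(R) = 310.0 / 109.20 = 2.839 mol
n(X) = 199.0 / 34.70 = 5.735 mol
n/ν for R = 2.839/2 = 1.420
n/ν for X = 5.735/3 = 1.912
Smallest n/ν is R → limiting reagent.
n(B) produced = (1/2) × 2.839 = 1.420 mol
Step 2:
n(B) available = 1.420 mol
n(Q) = 74.75 / 45.20 = 1.654 mol
n/ν for B = 1.420/2 = 0.7100
n/ν for Q = 1.654/3 = 0.5513
Smallest n/ν is Q → limiting reagent.
n(J) = (1/3) × 1.654 = 0.5513 mol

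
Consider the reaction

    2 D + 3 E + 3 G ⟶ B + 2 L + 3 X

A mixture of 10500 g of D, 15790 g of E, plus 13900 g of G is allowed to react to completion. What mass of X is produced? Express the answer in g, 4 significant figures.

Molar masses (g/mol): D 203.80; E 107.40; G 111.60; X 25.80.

n(D) = 10500 / 203.80 = 51.52 mol
n(E) = 15790 / 107.40 = 147.0 mol
n(G) = 13900 / 111.60 = 124.6 mol
n/ν → D: 25.76, E: 49.00, G: 41.53; D is limiting.
n(X) = (3/2) × 51.52 = 77.28 mol
mass = 77.28 × 25.80 = 1994 g

1994 g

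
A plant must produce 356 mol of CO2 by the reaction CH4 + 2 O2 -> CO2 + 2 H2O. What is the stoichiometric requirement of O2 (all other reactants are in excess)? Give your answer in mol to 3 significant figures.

712 mol

n(CO2) = 356.0 mol
n(O2) = (2/1) × 356.0 = 712.0 mol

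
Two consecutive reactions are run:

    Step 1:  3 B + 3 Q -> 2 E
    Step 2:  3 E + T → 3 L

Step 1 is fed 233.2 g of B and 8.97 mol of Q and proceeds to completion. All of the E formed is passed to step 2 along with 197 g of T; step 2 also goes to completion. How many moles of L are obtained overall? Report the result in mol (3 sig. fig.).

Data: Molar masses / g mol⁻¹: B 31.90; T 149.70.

Step 1:
n(B) = 233.2 / 31.90 = 7.310 mol
n(Q) = 8.970 mol
n/ν for B = 7.310/3 = 2.437
n/ν for Q = 8.970/3 = 2.990
Smallest n/ν is B → limiting reagent.
n(E) produced = (2/3) × 7.310 = 4.873 mol
Step 2:
n(E) available = 4.873 mol
n(T) = 197.0 / 149.70 = 1.316 mol
n/ν for E = 4.873/3 = 1.624
n/ν for T = 1.316/1 = 1.316
Smallest n/ν is T → limiting reagent.
n(L) = (3/1) × 1.316 = 3.948 mol

3.95 mol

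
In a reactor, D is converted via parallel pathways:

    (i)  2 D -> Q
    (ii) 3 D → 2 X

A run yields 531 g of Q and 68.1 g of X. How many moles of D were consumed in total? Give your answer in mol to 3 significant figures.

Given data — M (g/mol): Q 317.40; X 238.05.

n(Q) = 531 / 317.40 = 1.673 mol
n(X) = 68.1 / 238.05 = 0.2861 mol
n(D) via (i) = (2/1)×1.673 = 3.346 mol
n(D) via (ii) = (3/2)×0.2861 = 0.4292 mol
total n(D) = 3.346 + 0.4292 = 3.775 mol

3.78 mol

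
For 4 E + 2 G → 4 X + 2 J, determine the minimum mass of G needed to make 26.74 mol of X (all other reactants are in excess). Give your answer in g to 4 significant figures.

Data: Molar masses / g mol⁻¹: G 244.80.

n(X) = 26.74 mol
n(G) = (2/4) × 26.74 = 13.37 mol
mass = 13.37 × 244.80 = 3273 g

3273 g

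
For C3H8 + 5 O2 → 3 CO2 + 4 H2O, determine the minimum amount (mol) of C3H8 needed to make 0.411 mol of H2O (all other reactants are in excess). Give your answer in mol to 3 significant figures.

0.103 mol

n(H2O) = 0.4110 mol
n(C3H8) = (1/4) × 0.4110 = 0.1028 mol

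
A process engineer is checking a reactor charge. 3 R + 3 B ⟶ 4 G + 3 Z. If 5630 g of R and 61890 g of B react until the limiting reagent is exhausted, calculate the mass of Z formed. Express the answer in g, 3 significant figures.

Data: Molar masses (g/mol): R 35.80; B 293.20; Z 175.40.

n(R) = 5630 / 35.80 = 157.3 mol
n(B) = 61890 / 293.20 = 211.1 mol
n/ν for R = 157.3/3 = 52.43
n/ν for B = 211.1/3 = 70.37
Smallest n/ν is R → limiting reagent.
n(Z) = (3/3) × 157.3 = 157.3 mol
mass = 157.3 × 175.40 = 27590 g

27600 g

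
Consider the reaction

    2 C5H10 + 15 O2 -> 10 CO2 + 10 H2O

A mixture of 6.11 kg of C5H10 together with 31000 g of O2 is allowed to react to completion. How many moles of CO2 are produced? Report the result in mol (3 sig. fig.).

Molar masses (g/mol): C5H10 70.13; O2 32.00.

436 mol

n(C5H10) = 6.110×1000 / 70.13 = 87.12 mol
n(O2) = 31000 / 32.00 = 968.8 mol
n/ν → C5H10: 43.56, O2: 64.59; C5H10 is limiting.
n(CO2) = (10/2) × 87.12 = 435.6 mol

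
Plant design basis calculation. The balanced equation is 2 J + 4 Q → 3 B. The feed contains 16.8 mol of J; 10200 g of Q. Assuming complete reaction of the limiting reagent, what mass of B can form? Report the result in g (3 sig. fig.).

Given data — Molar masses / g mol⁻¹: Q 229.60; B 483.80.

n(J) = 16.80 mol
n(Q) = 10200 / 229.60 = 44.43 mol
n/ν → J: 8.400, Q: 11.11; J is limiting.
n(B) = (3/2) × 16.80 = 25.20 mol
mass = 25.20 × 483.80 = 12190 g

12200 g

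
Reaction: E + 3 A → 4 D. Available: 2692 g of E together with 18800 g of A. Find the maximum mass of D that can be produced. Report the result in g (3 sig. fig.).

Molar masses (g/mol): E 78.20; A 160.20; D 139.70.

n(E) = 2692 / 78.20 = 34.42 mol
n(A) = 18800 / 160.20 = 117.4 mol
n/ν for E = 34.42/1 = 34.42
n/ν for A = 117.4/3 = 39.13
Smallest n/ν is E → limiting reagent.
n(D) = (4/1) × 34.42 = 137.7 mol
mass = 137.7 × 139.70 = 19240 g

19200 g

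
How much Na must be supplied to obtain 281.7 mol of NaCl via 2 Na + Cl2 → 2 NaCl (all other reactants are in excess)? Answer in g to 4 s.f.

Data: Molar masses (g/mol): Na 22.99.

n(NaCl) = 281.7 mol
n(Na) = (2/2) × 281.7 = 281.7 mol
mass = 281.7 × 22.99 = 6476 g

6476 g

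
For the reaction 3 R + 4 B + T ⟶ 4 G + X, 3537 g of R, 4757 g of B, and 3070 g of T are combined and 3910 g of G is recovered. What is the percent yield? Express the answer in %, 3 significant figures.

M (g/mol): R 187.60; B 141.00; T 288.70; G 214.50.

n(R) = 3537 / 187.60 = 18.85 mol
n(B) = 4757 / 141.00 = 33.74 mol
n(T) = 3070 / 288.70 = 10.63 mol
n/ν for R = 18.85/3 = 6.283
n/ν for B = 33.74/4 = 8.435
n/ν for T = 10.63/1 = 10.63
Smallest n/ν is R → limiting reagent.
theoretical n(G) = (4/3) × 18.85 = 25.13 mol → 5390 g
% yield = 3910 / 5390 × 100 = 72.54 %

72.5 %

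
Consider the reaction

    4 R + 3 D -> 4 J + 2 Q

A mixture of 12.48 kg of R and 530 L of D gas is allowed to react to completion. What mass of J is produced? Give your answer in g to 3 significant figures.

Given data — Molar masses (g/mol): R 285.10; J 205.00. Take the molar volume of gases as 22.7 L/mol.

6380 g

n(R) = 12.48×1000 / 285.10 = 43.77 mol
n(D) = 530.0 / 22.7 = 23.35 mol
n/ν → R: 10.94, D: 7.783; D is limiting.
n(J) = (4/3) × 23.35 = 31.13 mol
mass = 31.13 × 205.00 = 6382 g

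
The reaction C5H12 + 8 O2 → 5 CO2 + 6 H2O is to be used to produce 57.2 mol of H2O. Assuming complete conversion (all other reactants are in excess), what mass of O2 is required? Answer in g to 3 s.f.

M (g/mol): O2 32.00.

2440 g

n(H2O) = 57.20 mol
n(O2) = (8/6) × 57.20 = 76.27 mol
mass = 76.27 × 32.00 = 2441 g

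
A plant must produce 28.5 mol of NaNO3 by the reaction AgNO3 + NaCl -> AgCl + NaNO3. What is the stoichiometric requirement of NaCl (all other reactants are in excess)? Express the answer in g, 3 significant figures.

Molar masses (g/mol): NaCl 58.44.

n(NaNO3) = 28.50 mol
n(NaCl) = (1/1) × 28.50 = 28.50 mol
mass = 28.50 × 58.44 = 1666 g

1670 g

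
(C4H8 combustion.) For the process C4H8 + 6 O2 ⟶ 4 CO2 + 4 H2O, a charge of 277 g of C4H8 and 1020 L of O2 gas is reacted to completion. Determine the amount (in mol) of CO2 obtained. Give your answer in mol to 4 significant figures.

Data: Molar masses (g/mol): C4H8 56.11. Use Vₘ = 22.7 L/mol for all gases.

n(C4H8) = 277.0 / 56.11 = 4.937 mol
n(O2) = 1020 / 22.7 = 44.93 mol
n/ν for C4H8 = 4.937/1 = 4.937
n/ν for O2 = 44.93/6 = 7.488
Smallest n/ν is C4H8 → limiting reagent.
n(CO2) = (4/1) × 4.937 = 19.75 mol

19.75 mol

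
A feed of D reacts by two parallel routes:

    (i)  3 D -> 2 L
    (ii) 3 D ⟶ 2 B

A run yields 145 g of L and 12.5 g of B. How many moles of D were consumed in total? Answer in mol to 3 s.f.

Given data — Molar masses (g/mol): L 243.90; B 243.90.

n(L) = 145 / 243.90 = 0.5945 mol
n(B) = 12.5 / 243.90 = 0.05125 mol
n(D) via (i) = (3/2)×0.5945 = 0.8918 mol
n(D) via (ii) = (3/2)×0.05125 = 0.07688 mol
total n(D) = 0.8918 + 0.07688 = 0.9687 mol

0.969 mol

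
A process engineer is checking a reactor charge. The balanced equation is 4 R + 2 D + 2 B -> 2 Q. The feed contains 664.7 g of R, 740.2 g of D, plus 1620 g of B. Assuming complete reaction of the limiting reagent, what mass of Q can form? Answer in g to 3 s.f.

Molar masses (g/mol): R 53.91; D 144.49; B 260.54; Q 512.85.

2630 g

n(R) = 664.7 / 53.91 = 12.33 mol
n(D) = 740.2 / 144.49 = 5.123 mol
n(B) = 1620 / 260.54 = 6.218 mol
n/ν for R = 12.33/4 = 3.083
n/ν for D = 5.123/2 = 2.562
n/ν for B = 6.218/2 = 3.109
Smallest n/ν is D → limiting reagent.
n(Q) = (2/2) × 5.123 = 5.123 mol
mass = 5.123 × 512.85 = 2627 g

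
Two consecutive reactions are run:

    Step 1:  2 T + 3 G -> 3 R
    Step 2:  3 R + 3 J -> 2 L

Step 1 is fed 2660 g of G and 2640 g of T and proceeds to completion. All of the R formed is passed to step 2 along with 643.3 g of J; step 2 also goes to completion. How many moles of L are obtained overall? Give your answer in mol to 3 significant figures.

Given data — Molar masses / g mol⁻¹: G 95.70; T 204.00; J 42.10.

Step 1:
n(G) = 2660 / 95.70 = 27.80 mol
n(T) = 2640 / 204.00 = 12.94 mol
n/ν → G: 9.267, T: 6.470; T is limiting.
n(R) produced = (3/2) × 12.94 = 19.41 mol
Step 2:
n(R) available = 19.41 mol
n(J) = 643.3 / 42.10 = 15.28 mol
n/ν → R: 6.470, J: 5.093; J is limiting.
n(L) = (2/3) × 15.28 = 10.19 mol

10.2 mol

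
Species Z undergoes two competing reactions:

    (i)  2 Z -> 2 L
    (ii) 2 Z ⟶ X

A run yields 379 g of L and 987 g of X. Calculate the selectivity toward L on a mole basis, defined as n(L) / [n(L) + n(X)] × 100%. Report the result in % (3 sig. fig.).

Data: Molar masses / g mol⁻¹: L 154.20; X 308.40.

43.4 %

n(L) = 379 / 154.20 = 2.458 mol
n(X) = 987 / 308.40 = 3.200 mol
selectivity = 2.458/(2.458+3.200) × 100 = 43.44 %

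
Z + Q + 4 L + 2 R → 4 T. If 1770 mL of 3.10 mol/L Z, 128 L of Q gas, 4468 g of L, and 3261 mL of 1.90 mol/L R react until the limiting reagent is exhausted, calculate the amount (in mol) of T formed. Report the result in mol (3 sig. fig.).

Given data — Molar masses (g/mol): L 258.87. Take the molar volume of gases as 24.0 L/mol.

n(Z) = 3.10 × 1770/1000 = 5.487 mol
n(Q) = 128.0 / 24.0 = 5.333 mol
n(L) = 4468 / 258.87 = 17.26 mol
n(R) = 1.90 × 3261/1000 = 6.196 mol
n/ν → Z: 5.487, Q: 5.333, L: 4.315, R: 3.098; R is limiting.
n(T) = (4/2) × 6.196 = 12.39 mol

12.4 mol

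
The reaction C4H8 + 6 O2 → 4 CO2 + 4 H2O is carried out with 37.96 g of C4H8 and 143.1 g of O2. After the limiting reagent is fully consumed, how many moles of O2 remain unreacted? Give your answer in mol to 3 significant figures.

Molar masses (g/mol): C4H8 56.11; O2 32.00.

n(C4H8) = 37.96 / 56.11 = 0.6765 mol
n(O2) = 143.1 / 32.00 = 4.472 mol
n/ν for C4H8 = 0.6765/1 = 0.6765
n/ν for O2 = 4.472/6 = 0.7453
Smallest n/ν is C4H8 → limiting reagent.
O2 consumed = (6/1) × 0.6765 = 4.059 mol
O2 remaining = 4.472 − 4.059 = 0.4130 mol

0.413 mol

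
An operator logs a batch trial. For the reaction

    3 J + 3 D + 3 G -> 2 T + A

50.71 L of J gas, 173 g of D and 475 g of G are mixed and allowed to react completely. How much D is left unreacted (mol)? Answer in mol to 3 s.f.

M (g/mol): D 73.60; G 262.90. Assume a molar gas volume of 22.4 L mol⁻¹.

0.544 mol

n(J) = 50.71 / 22.4 = 2.264 mol
n(D) = 173.0 / 73.60 = 2.351 mol
n(G) = 475.0 / 262.90 = 1.807 mol
n/ν → J: 0.7547, D: 0.7837, G: 0.6023; G is limiting.
D consumed = (3/3) × 1.807 = 1.807 mol
D remaining = 2.351 − 1.807 = 0.5440 mol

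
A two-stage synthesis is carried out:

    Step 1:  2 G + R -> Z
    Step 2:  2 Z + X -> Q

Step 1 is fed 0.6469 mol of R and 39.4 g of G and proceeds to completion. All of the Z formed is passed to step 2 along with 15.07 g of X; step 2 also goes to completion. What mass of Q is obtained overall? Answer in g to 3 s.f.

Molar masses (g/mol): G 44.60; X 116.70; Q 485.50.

Step 1:
n(R) = 0.6469 mol
n(G) = 39.40 / 44.60 = 0.8834 mol
n/ν → R: 0.6469, G: 0.4417; G is limiting.
n(Z) produced = (1/2) × 0.8834 = 0.4417 mol
Step 2:
n(Z) available = 0.4417 mol
n(X) = 15.07 / 116.70 = 0.1291 mol
n/ν → Z: 0.2209, X: 0.1291; X is limiting.
n(Q) = (1/1) × 0.1291 = 0.1291 mol
mass = 0.1291 × 485.50 = 62.68 g

62.7 g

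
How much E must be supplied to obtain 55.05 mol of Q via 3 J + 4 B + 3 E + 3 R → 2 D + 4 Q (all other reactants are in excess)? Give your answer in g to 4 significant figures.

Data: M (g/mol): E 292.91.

n(Q) = 55.05 mol
n(E) = (3/4) × 55.05 = 41.29 mol
mass = 41.29 × 292.91 = 12090 g

12090 g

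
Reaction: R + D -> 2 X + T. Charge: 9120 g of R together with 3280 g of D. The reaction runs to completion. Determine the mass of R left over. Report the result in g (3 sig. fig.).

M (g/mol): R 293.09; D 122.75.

1290 g

n(R) = 9120 / 293.09 = 31.12 mol
n(D) = 3280 / 122.75 = 26.72 mol
n/ν for R = 31.12/1 = 31.12
n/ν for D = 26.72/1 = 26.72
Smallest n/ν is D → limiting reagent.
R consumed = (1/1) × 26.72 = 26.72 mol
R remaining = 31.12 − 26.72 = 4.400 mol
mass = 4.400 × 293.09 = 1290 g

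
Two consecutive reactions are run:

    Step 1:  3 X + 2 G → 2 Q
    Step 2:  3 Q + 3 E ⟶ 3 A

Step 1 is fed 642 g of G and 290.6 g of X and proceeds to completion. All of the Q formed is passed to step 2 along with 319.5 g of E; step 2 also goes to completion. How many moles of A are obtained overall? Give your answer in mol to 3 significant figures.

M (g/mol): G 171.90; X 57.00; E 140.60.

2.27 mol

Step 1:
n(G) = 642.0 / 171.90 = 3.735 mol
n(X) = 290.6 / 57.00 = 5.098 mol
n/ν → G: 1.868, X: 1.699; X is limiting.
n(Q) produced = (2/3) × 5.098 = 3.399 mol
Step 2:
n(Q) available = 3.399 mol
n(E) = 319.5 / 140.60 = 2.272 mol
n/ν → Q: 1.133, E: 0.7573; E is limiting.
n(A) = (3/3) × 2.272 = 2.272 mol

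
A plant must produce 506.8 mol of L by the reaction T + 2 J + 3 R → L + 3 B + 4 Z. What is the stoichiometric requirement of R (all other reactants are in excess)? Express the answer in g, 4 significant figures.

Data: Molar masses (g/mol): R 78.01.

118600 g

n(L) = 506.8 mol
n(R) = (3/1) × 506.8 = 1520 mol
mass = 1520 × 78.01 = 118600 g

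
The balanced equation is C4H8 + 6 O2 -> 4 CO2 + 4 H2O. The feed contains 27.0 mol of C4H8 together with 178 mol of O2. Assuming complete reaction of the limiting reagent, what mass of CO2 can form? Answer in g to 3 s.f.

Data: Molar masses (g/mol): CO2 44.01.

n(C4H8) = 27.00 mol
n(O2) = 178.0 mol
n/ν for C4H8 = 27.00/1 = 27.00
n/ν for O2 = 178.0/6 = 29.67
Smallest n/ν is C4H8 → limiting reagent.
n(CO2) = (4/1) × 27.00 = 108.0 mol
mass = 108.0 × 44.01 = 4753 g

4750 g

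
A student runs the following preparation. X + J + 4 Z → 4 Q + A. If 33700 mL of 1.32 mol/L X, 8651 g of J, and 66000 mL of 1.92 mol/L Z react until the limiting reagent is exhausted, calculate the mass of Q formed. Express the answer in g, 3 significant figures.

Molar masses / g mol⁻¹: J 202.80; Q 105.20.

13300 g

n(X) = 1.32 × 33700/1000 = 44.48 mol
n(J) = 8651 / 202.80 = 42.66 mol
n(Z) = 1.92 × 66000/1000 = 126.7 mol
n/ν for X = 44.48/1 = 44.48
n/ν for J = 42.66/1 = 42.66
n/ν for Z = 126.7/4 = 31.68
Smallest n/ν is Z → limiting reagent.
n(Q) = (4/4) × 126.7 = 126.7 mol
mass = 126.7 × 105.20 = 13330 g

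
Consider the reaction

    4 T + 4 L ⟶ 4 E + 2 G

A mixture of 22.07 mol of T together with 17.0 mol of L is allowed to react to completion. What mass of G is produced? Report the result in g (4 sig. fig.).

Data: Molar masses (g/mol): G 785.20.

n(T) = 22.07 mol
n(L) = 17.00 mol
n/ν for T = 22.07/4 = 5.518
n/ν for L = 17.00/4 = 4.250
Smallest n/ν is L → limiting reagent.
n(G) = (2/4) × 17.00 = 8.500 mol
mass = 8.500 × 785.20 = 6674 g

6674 g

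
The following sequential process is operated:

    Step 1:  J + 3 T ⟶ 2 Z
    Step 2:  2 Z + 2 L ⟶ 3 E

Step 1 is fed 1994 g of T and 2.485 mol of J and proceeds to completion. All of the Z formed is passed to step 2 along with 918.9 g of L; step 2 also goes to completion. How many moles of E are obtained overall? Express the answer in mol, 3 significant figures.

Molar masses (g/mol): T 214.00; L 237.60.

Step 1:
n(T) = 1994 / 214.00 = 9.318 mol
n(J) = 2.485 mol
n/ν for T = 9.318/3 = 3.106
n/ν for J = 2.485/1 = 2.485
Smallest n/ν is J → limiting reagent.
n(Z) produced = (2/1) × 2.485 = 4.970 mol
Step 2:
n(Z) available = 4.970 mol
n(L) = 918.9 / 237.60 = 3.867 mol
n/ν for Z = 4.970/2 = 2.485
n/ν for L = 3.867/2 = 1.934
Smallest n/ν is L → limiting reagent.
n(E) = (3/2) × 3.867 = 5.801 mol

5.80 mol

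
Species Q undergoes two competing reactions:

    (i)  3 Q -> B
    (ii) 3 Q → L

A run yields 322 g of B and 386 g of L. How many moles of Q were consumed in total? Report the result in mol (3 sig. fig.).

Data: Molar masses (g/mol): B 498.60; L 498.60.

4.26 mol

n(B) = 322 / 498.60 = 0.6458 mol
n(L) = 386 / 498.60 = 0.7742 mol
n(Q) via (i) = (3/1)×0.6458 = 1.937 mol
n(Q) via (ii) = (3/1)×0.7742 = 2.323 mol
total n(Q) = 1.937 + 2.323 = 4.260 mol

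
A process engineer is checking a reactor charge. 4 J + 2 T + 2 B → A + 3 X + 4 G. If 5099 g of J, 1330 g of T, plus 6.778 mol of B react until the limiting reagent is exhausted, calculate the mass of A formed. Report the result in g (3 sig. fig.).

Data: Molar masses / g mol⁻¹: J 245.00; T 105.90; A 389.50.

n(J) = 5099 / 245.00 = 20.81 mol
n(T) = 1330 / 105.90 = 12.56 mol
n(B) = 6.778 mol
n/ν for J = 20.81/4 = 5.203
n/ν for T = 12.56/2 = 6.280
n/ν for B = 6.778/2 = 3.389
Smallest n/ν is B → limiting reagent.
n(A) = (1/2) × 6.778 = 3.389 mol
mass = 3.389 × 389.50 = 1320 g

1320 g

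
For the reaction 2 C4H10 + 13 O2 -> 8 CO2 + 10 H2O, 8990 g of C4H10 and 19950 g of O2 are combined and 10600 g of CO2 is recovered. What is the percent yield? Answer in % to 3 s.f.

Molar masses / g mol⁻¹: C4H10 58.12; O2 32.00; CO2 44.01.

62.8 %

n(C4H10) = 8990 / 58.12 = 154.7 mol
n(O2) = 19950 / 32.00 = 623.4 mol
n/ν → C4H10: 77.35, O2: 47.95; O2 is limiting.
theoretical n(CO2) = (8/13) × 623.4 = 383.6 mol → 16880 g
% yield = 10600 / 16880 × 100 = 62.80 %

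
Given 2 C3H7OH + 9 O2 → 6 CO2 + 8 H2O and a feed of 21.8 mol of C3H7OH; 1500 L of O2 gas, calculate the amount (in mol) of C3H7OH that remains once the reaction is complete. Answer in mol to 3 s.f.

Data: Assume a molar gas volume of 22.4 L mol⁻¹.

6.92 mol

n(C3H7OH) = 21.80 mol
n(O2) = 1500 / 22.4 = 66.96 mol
n/ν → C3H7OH: 10.90, O2: 7.440; O2 is limiting.
C3H7OH consumed = (2/9) × 66.96 = 14.88 mol
C3H7OH remaining = 21.80 − 14.88 = 6.920 mol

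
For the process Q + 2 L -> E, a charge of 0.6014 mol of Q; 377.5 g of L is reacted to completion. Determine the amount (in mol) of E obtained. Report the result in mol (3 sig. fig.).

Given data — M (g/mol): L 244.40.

0.601 mol

n(Q) = 0.6014 mol
n(L) = 377.5 / 244.40 = 1.545 mol
n/ν → Q: 0.6014, L: 0.7725; Q is limiting.
n(E) = (1/1) × 0.6014 = 0.6014 mol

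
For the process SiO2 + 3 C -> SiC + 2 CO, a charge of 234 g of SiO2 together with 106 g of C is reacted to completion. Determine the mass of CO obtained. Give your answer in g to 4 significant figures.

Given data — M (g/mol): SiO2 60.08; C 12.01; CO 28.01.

n(SiO2) = 234.0 / 60.08 = 3.895 mol
n(C) = 106.0 / 12.01 = 8.826 mol
n/ν for SiO2 = 3.895/1 = 3.895
n/ν for C = 8.826/3 = 2.942
Smallest n/ν is C → limiting reagent.
n(CO) = (2/3) × 8.826 = 5.884 mol
mass = 5.884 × 28.01 = 164.8 g

164.8 g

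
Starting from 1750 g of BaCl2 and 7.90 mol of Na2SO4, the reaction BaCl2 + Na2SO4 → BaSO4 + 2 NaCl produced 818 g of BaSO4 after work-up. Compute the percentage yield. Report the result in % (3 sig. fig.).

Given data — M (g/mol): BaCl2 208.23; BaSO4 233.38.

44.4 %

n(BaCl2) = 1750 / 208.23 = 8.404 mol
n(Na2SO4) = 7.900 mol
n/ν for BaCl2 = 8.404/1 = 8.404
n/ν for Na2SO4 = 7.900/1 = 7.900
Smallest n/ν is Na2SO4 → limiting reagent.
theoretical n(BaSO4) = (1/1) × 7.900 = 7.900 mol → 1844 g
% yield = 818 / 1844 × 100 = 44.36 %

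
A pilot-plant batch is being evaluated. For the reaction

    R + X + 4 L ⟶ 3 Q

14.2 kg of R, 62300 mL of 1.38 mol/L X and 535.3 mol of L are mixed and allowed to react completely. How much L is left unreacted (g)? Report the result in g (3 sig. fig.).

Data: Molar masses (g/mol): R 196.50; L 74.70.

18400 g

n(R) = 14.20×1000 / 196.50 = 72.26 mol
n(X) = 1.38 × 62300/1000 = 85.97 mol
n(L) = 535.3 mol
n/ν → R: 72.26, X: 85.97, L: 133.8; R is limiting.
L consumed = (4/1) × 72.26 = 289.0 mol
L remaining = 535.3 − 289.0 = 246.3 mol
mass = 246.3 × 74.70 = 18400 g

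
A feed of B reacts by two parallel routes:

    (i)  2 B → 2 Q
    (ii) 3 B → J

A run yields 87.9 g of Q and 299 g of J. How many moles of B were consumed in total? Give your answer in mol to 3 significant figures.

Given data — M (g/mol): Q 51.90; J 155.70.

n(Q) = 87.9 / 51.90 = 1.694 mol
n(J) = 299 / 155.70 = 1.920 mol
n(B) via (i) = (2/2)×1.694 = 1.694 mol
n(B) via (ii) = (3/1)×1.920 = 5.760 mol
total n(B) = 1.694 + 5.760 = 7.454 mol

7.45 mol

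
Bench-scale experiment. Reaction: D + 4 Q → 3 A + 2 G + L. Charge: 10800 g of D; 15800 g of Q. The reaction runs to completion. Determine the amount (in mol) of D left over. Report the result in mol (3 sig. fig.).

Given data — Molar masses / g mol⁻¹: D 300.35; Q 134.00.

n(D) = 10800 / 300.35 = 35.96 mol
n(Q) = 15800 / 134.00 = 117.9 mol
n/ν → D: 35.96, Q: 29.48; Q is limiting.
D consumed = (1/4) × 117.9 = 29.48 mol
D remaining = 35.96 − 29.48 = 6.480 mol

6.48 mol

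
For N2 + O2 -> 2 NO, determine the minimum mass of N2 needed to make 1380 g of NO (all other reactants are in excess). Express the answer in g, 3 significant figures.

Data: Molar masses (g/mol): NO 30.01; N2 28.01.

644 g

n(NO) = 1380 / 30.01 = 45.98 mol
n(N2) = (1/2) × 45.98 = 22.99 mol
mass = 22.99 × 28.01 = 643.9 g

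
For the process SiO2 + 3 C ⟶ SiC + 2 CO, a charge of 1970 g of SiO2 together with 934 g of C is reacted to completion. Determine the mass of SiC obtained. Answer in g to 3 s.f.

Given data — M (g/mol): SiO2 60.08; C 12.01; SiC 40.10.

n(SiO2) = 1970 / 60.08 = 32.79 mol
n(C) = 934.0 / 12.01 = 77.77 mol
n/ν for SiO2 = 32.79/1 = 32.79
n/ν for C = 77.77/3 = 25.92
Smallest n/ν is C → limiting reagent.
n(SiC) = (1/3) × 77.77 = 25.92 mol
mass = 25.92 × 40.10 = 1039 g

1040 g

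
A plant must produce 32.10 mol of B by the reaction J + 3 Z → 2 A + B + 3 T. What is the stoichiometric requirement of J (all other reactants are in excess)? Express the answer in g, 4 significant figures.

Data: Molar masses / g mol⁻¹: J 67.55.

2168 g

n(B) = 32.10 mol
n(J) = (1/1) × 32.10 = 32.10 mol
mass = 32.10 × 67.55 = 2168 g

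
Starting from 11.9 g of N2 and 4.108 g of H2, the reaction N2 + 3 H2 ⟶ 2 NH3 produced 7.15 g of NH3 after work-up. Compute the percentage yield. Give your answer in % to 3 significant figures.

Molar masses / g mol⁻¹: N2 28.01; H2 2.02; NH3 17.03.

49.4 %

n(N2) = 11.90 / 28.01 = 0.4248 mol
n(H2) = 4.108 / 2.02 = 2.034 mol
n/ν → N2: 0.4248, H2: 0.6780; N2 is limiting.
theoretical n(NH3) = (2/1) × 0.4248 = 0.8496 mol → 14.47 g
% yield = 7.15 / 14.47 × 100 = 49.41 %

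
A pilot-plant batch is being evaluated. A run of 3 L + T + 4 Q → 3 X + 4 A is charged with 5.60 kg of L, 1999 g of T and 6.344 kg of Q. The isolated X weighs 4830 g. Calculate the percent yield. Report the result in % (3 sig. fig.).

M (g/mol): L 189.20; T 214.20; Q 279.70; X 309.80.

n(L) = 5.600×1000 / 189.20 = 29.60 mol
n(T) = 1999 / 214.20 = 9.332 mol
n(Q) = 6.344×1000 / 279.70 = 22.68 mol
n/ν → L: 9.867, T: 9.332, Q: 5.670; Q is limiting.
theoretical n(X) = (3/4) × 22.68 = 17.01 mol → 5270 g
% yield = 4830 / 5270 × 100 = 91.65 %

91.7 %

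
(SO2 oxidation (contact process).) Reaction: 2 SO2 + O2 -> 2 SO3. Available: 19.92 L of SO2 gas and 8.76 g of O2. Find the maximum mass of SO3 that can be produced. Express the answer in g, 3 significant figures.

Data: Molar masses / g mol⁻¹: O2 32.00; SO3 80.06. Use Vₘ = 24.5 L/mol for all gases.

n(SO2) = 19.92 / 24.5 = 0.8131 mol
n(O2) = 8.760 / 32.00 = 0.2738 mol
n/ν → SO2: 0.4066, O2: 0.2738; O2 is limiting.
n(SO3) = (2/1) × 0.2738 = 0.5476 mol
mass = 0.5476 × 80.06 = 43.84 g

43.8 g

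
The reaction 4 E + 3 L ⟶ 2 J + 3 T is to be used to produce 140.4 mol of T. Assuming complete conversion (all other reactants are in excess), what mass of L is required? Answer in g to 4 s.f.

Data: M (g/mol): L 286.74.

n(T) = 140.4 mol
n(L) = (3/3) × 140.4 = 140.4 mol
mass = 140.4 × 286.74 = 40260 g

40260 g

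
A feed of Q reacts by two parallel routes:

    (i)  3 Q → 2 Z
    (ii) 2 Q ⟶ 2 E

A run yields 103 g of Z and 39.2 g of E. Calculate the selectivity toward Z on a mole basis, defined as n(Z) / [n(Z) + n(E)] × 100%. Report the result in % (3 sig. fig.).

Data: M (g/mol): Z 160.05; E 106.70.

n(Z) = 103 / 160.05 = 0.6435 mol
n(E) = 39.2 / 106.70 = 0.3674 mol
selectivity = 0.6435/(0.6435+0.3674) × 100 = 63.66 %

63.7 %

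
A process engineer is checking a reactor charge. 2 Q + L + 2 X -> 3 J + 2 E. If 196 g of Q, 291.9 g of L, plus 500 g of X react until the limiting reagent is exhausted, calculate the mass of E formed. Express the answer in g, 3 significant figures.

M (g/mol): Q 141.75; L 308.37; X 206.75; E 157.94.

n(Q) = 196.0 / 141.75 = 1.383 mol
n(L) = 291.9 / 308.37 = 0.9466 mol
n(X) = 500.0 / 206.75 = 2.418 mol
n/ν for Q = 1.383/2 = 0.6915
n/ν for L = 0.9466/1 = 0.9466
n/ν for X = 2.418/2 = 1.209
Smallest n/ν is Q → limiting reagent.
n(E) = (2/2) × 1.383 = 1.383 mol
mass = 1.383 × 157.94 = 218.4 g

218 g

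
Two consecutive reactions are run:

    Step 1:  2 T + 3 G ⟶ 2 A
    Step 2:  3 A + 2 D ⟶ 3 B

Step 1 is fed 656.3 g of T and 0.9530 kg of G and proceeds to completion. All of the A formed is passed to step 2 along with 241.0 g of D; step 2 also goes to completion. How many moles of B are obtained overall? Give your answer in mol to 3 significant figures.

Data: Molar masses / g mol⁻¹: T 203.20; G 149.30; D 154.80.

Step 1:
n(T) = 656.3 / 203.20 = 3.230 mol
n(G) = 0.9530×1000 / 149.30 = 6.383 mol
n/ν for T = 3.230/2 = 1.615
n/ν for G = 6.383/3 = 2.128
Smallest n/ν is T → limiting reagent.
n(A) produced = (2/2) × 3.230 = 3.230 mol
Step 2:
n(A) available = 3.230 mol
n(D) = 241.0 / 154.80 = 1.557 mol
n/ν for A = 3.230/3 = 1.077
n/ν for D = 1.557/2 = 0.7785
Smallest n/ν is D → limiting reagent.
n(B) = (3/2) × 1.557 = 2.336 mol

2.34 mol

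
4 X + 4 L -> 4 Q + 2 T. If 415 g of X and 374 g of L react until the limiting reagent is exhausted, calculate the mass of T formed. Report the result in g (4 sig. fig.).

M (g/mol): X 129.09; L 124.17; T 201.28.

n(X) = 415.0 / 129.09 = 3.215 mol
n(L) = 374.0 / 124.17 = 3.012 mol
n/ν for X = 3.215/4 = 0.8038
n/ν for L = 3.012/4 = 0.7530
Smallest n/ν is L → limiting reagent.
n(T) = (2/4) × 3.012 = 1.506 mol
mass = 1.506 × 201.28 = 303.1 g

303.1 g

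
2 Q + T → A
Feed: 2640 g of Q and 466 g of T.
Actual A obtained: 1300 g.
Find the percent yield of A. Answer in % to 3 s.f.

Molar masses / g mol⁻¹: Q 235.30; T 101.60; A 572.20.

n(Q) = 2640 / 235.30 = 11.22 mol
n(T) = 466.0 / 101.60 = 4.587 mol
n/ν → Q: 5.610, T: 4.587; T is limiting.
theoretical n(A) = (1/1) × 4.587 = 4.587 mol → 2625 g
% yield = 1300 / 2625 × 100 = 49.52 %

49.5 %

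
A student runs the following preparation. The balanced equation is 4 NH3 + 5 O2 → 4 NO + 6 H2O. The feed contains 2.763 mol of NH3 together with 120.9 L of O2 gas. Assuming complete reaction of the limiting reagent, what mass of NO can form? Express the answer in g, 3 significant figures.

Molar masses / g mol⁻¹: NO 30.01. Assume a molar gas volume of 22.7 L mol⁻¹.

n(NH3) = 2.763 mol
n(O2) = 120.9 / 22.7 = 5.326 mol
n/ν for NH3 = 2.763/4 = 0.6908
n/ν for O2 = 5.326/5 = 1.065
Smallest n/ν is NH3 → limiting reagent.
n(NO) = (4/4) × 2.763 = 2.763 mol
mass = 2.763 × 30.01 = 82.92 g

82.9 g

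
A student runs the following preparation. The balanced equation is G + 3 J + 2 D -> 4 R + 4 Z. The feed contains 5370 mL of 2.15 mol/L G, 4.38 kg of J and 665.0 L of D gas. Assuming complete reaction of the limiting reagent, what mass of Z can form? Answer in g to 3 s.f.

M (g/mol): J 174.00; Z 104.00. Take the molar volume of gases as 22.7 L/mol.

n(G) = 2.15 × 5370/1000 = 11.55 mol
n(J) = 4.380×1000 / 174.00 = 25.17 mol
n(D) = 665.0 / 22.7 = 29.30 mol
n/ν for G = 11.55/1 = 11.55
n/ν for J = 25.17/3 = 8.390
n/ν for D = 29.30/2 = 14.65
Smallest n/ν is J → limiting reagent.
n(Z) = (4/3) × 25.17 = 33.56 mol
mass = 33.56 × 104.00 = 3490 g

3490 g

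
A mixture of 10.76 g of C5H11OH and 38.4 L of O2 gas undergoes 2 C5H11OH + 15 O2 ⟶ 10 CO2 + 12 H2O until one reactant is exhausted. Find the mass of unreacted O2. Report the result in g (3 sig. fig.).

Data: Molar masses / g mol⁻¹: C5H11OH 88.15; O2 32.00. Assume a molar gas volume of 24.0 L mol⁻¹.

21.9 g

n(C5H11OH) = 10.76 / 88.15 = 0.1221 mol
n(O2) = 38.40 / 24.0 = 1.600 mol
n/ν for C5H11OH = 0.1221/2 = 0.06105
n/ν for O2 = 1.600/15 = 0.1067
Smallest n/ν is C5H11OH → limiting reagent.
O2 consumed = (15/2) × 0.1221 = 0.9158 mol
O2 remaining = 1.600 − 0.9158 = 0.6842 mol
mass = 0.6842 × 32.00 = 21.89 g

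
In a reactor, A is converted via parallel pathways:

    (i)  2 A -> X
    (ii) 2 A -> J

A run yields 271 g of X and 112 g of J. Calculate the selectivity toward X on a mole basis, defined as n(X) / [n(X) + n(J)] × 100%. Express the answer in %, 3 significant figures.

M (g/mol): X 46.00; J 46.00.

n(X) = 271 / 46.00 = 5.891 mol
n(J) = 112 / 46.00 = 2.435 mol
selectivity = 5.891/(5.891+2.435) × 100 = 70.75 %

70.8 %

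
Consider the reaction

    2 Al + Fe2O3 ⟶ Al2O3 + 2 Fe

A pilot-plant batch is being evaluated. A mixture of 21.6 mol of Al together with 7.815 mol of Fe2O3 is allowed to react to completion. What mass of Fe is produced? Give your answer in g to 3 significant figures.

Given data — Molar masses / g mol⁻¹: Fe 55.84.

n(Al) = 21.60 mol
n(Fe2O3) = 7.815 mol
n/ν → Al: 10.80, Fe2O3: 7.815; Fe2O3 is limiting.
n(Fe) = (2/1) × 7.815 = 15.63 mol
mass = 15.63 × 55.84 = 872.8 g

873 g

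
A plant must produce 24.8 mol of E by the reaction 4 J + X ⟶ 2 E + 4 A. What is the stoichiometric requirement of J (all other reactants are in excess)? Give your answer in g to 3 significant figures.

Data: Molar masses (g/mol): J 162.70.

8070 g

n(E) = 24.80 mol
n(J) = (4/2) × 24.80 = 49.60 mol
mass = 49.60 × 162.70 = 8070 g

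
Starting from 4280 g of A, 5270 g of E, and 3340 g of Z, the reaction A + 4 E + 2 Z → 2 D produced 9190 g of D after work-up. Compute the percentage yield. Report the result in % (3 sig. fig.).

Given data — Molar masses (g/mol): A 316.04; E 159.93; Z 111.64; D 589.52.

94.6 %

n(A) = 4280 / 316.04 = 13.54 mol
n(E) = 5270 / 159.93 = 32.95 mol
n(Z) = 3340 / 111.64 = 29.92 mol
n/ν for A = 13.54/1 = 13.54
n/ν for E = 32.95/4 = 8.238
n/ν for Z = 29.92/2 = 14.96
Smallest n/ν is E → limiting reagent.
theoretical n(D) = (2/4) × 32.95 = 16.48 mol → 9715 g
% yield = 9190 / 9715 × 100 = 94.60 %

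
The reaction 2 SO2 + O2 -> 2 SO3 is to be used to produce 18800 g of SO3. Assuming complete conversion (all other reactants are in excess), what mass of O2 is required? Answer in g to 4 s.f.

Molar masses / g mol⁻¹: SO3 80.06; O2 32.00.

n(SO3) = 18800 / 80.06 = 234.8 mol
n(O2) = (1/2) × 234.8 = 117.4 mol
mass = 117.4 × 32.00 = 3757 g

3757 g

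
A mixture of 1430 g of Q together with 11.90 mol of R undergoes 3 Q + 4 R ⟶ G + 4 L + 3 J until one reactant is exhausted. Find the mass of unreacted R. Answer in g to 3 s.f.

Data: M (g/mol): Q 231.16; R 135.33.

n(Q) = 1430 / 231.16 = 6.186 mol
n(R) = 11.90 mol
n/ν → Q: 2.062, R: 2.975; Q is limiting.
R consumed = (4/3) × 6.186 = 8.248 mol
R remaining = 11.90 − 8.248 = 3.652 mol
mass = 3.652 × 135.33 = 494.2 g

494 g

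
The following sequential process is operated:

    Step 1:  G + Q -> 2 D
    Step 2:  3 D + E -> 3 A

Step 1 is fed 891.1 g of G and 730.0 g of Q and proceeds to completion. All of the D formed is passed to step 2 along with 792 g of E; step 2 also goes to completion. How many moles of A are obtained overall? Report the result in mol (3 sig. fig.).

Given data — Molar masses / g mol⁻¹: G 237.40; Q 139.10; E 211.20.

Step 1:
n(G) = 891.1 / 237.40 = 3.754 mol
n(Q) = 730.0 / 139.10 = 5.248 mol
n/ν for G = 3.754/1 = 3.754
n/ν for Q = 5.248/1 = 5.248
Smallest n/ν is G → limiting reagent.
n(D) produced = (2/1) × 3.754 = 7.508 mol
Step 2:
n(D) available = 7.508 mol
n(E) = 792.0 / 211.20 = 3.750 mol
n/ν for D = 7.508/3 = 2.503
n/ν for E = 3.750/1 = 3.750
Smallest n/ν is D → limiting reagent.
n(A) = (3/3) × 7.508 = 7.508 mol

7.51 mol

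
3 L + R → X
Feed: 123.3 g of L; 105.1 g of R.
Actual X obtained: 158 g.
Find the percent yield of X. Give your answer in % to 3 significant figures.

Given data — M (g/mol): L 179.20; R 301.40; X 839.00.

82.1 %

n(L) = 123.3 / 179.20 = 0.6881 mol
n(R) = 105.1 / 301.40 = 0.3487 mol
n/ν for L = 0.6881/3 = 0.2294
n/ν for R = 0.3487/1 = 0.3487
Smallest n/ν is L → limiting reagent.
theoretical n(X) = (1/3) × 0.6881 = 0.2294 mol → 192.5 g
% yield = 158 / 192.5 × 100 = 82.08 %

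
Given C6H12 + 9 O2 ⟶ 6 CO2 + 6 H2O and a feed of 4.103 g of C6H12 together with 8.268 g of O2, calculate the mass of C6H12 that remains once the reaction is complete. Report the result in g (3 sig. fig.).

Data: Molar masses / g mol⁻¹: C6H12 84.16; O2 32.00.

n(C6H12) = 4.103 / 84.16 = 0.04875 mol
n(O2) = 8.268 / 32.00 = 0.2584 mol
n/ν for C6H12 = 0.04875/1 = 0.04875
n/ν for O2 = 0.2584/9 = 0.02871
Smallest n/ν is O2 → limiting reagent.
C6H12 consumed = (1/9) × 0.2584 = 0.02871 mol
C6H12 remaining = 0.04875 − 0.02871 = 0.02004 mol
mass = 0.02004 × 84.16 = 1.687 g

1.69 g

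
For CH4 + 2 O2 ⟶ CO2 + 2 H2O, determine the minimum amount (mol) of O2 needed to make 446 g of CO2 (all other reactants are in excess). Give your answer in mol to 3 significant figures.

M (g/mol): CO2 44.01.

20.3 mol

n(CO2) = 446 / 44.01 = 10.13 mol
n(O2) = (2/1) × 10.13 = 20.26 mol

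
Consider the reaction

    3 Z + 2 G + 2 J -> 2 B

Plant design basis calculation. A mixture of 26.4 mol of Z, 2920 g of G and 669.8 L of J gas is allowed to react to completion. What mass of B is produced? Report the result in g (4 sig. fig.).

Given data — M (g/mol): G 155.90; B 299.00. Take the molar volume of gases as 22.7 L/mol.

5262 g

n(Z) = 26.40 mol
n(G) = 2920 / 155.90 = 18.73 mol
n(J) = 669.8 / 22.7 = 29.51 mol
n/ν → Z: 8.800, G: 9.365, J: 14.76; Z is limiting.
n(B) = (2/3) × 26.40 = 17.60 mol
mass = 17.60 × 299.00 = 5262 g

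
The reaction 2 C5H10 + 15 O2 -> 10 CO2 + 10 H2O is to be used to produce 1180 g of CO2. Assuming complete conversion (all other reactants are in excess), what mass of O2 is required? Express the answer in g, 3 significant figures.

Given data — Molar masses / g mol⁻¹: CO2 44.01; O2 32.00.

n(CO2) = 1180 / 44.01 = 26.81 mol
n(O2) = (15/10) × 26.81 = 40.22 mol
mass = 40.22 × 32.00 = 1287 g

1290 g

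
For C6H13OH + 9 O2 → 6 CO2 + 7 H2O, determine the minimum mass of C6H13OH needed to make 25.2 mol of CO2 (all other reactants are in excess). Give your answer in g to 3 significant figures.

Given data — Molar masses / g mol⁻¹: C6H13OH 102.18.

429 g

n(CO2) = 25.20 mol
n(C6H13OH) = (1/6) × 25.20 = 4.200 mol
mass = 4.200 × 102.18 = 429.2 g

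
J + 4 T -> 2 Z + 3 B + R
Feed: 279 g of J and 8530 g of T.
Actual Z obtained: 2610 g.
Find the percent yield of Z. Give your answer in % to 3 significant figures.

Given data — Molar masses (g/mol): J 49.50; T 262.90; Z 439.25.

n(J) = 279.0 / 49.50 = 5.636 mol
n(T) = 8530 / 262.90 = 32.45 mol
n/ν for J = 5.636/1 = 5.636
n/ν for T = 32.45/4 = 8.113
Smallest n/ν is J → limiting reagent.
theoretical n(Z) = (2/1) × 5.636 = 11.27 mol → 4950 g
% yield = 2610 / 4950 × 100 = 52.73 %

52.7 %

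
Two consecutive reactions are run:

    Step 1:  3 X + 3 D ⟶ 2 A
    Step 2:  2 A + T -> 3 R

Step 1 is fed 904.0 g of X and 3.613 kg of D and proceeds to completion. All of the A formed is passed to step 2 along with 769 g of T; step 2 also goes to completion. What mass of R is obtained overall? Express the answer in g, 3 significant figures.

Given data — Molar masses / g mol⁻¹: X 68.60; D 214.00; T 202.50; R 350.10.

3990 g

Step 1:
n(X) = 904.0 / 68.60 = 13.18 mol
n(D) = 3.613×1000 / 214.00 = 16.88 mol
n/ν → X: 4.393, D: 5.627; X is limiting.
n(A) produced = (2/3) × 13.18 = 8.787 mol
Step 2:
n(A) available = 8.787 mol
n(T) = 769.0 / 202.50 = 3.798 mol
n/ν → A: 4.394, T: 3.798; T is limiting.
n(R) = (3/1) × 3.798 = 11.39 mol
mass = 11.39 × 350.10 = 3988 g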